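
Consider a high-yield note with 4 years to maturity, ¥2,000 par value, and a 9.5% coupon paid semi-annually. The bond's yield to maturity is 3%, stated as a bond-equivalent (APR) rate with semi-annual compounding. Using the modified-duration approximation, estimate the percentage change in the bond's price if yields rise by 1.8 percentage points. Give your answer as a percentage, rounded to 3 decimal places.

Periodic yield y = 0.015. Modified duration first:
  t   CF        PV=CF/(1+0.015)^t    t·PV
  1        95.00        93.5961        93.5961
  2        95.00        92.2129       184.4257
  3        95.00        90.8501       272.5503
  4        95.00        89.5075       358.0300
  5        95.00        88.1847       440.9237
  6        95.00        86.8815       521.2890
  7        95.00        85.5975       599.1828
  8     2,095.00     1,859.7548    14,878.0384
  Σ                  2,486.5851    17,348.0361
P = 2,486.5851; D_Mac = 6.97665 half-year periods = 3.48833 yrs; D_mod = 3.48833/(1+0.015) = 3.43677 yrs.
ΔP/P ≈ -D_mod · Δy = -3.43677 × (+0.018) = -0.061862 = -6.1862%.

-6.186%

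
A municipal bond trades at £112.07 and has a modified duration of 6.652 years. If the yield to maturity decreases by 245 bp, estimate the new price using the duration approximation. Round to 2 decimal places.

Duration approximation: ΔP/P ≈ -D_mod · Δy = -6.652 × (-0.0245) = +0.162974.
New price ≈ 112.07 × (1 + 0.162974) = 130.33449618.

£130.33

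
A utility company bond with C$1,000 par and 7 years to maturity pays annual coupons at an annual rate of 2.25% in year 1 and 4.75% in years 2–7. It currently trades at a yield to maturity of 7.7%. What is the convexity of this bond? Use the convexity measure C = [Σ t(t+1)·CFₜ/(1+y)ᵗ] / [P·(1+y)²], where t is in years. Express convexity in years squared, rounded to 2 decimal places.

With y = 0.077:
  t   CF        PV=CF/(1+0.077)^t    t·PV        t(t+1)·PV
  1        22.50        20.8914        20.8914          41.7827
  2        47.50        40.9508        81.9016         245.7047
  3        47.50        38.0230       114.0690         456.2761
  4        47.50        35.3046       141.2182         706.0912
  5        47.50        32.7805       163.9023         983.4139
  6        47.50        30.4368       182.6210       1,278.3468
  7     1,047.50       623.2239     4,362.5674      34,900.5391
  Σ                    821.6109     5,067.1709      38,612.1545
P = 821.6109.
Convexity = Σ t(t+1)·PV / [P·(1+y)²] = 38,612.1545 / (821.6109 × 1.159929) = 40.51599.

40.52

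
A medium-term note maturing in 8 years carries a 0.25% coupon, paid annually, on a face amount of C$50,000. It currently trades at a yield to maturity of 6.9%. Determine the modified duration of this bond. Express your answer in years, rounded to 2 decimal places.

7.39 years

Periodic yield y = 0.069. First find Macaulay duration:
  t   CF        PV=CF/(1+0.069)^t    t·PV
  1       125.00       116.9317       116.9317
  2       125.00       109.3842       218.7684
  3       125.00       102.3239       306.9716
  4       125.00        95.7192       382.8769
  5       125.00        89.5409       447.7045
  6       125.00        83.7614       502.5682
  7       125.00        78.3549       548.4842
  8    50,125.00    29,392.2440   235,137.9518
  Σ                 30,068.2601   237,662.2574
P = 30,068.2601; Macaulay duration = 237,662.2574 / 30,068.2601 = 7.90409 years.
Modified duration = D_Mac / (1 + y) = 7.90409 / 1.069 = 7.39391 years.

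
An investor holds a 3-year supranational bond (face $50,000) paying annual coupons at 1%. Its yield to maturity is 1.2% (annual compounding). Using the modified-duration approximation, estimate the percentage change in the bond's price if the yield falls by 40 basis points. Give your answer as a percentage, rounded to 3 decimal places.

+1.174%

Periodic yield y = 0.012. Modified duration first:
  t   CF        PV=CF/(1+0.012)^t    t·PV
  1       500.00       494.0711       494.0711
  2       500.00       488.2126       976.4252
  3    50,500.00    48,724.7748   146,174.3244
  Σ                 49,707.0585   147,644.8208
P = 49,707.0585; D_Mac = 2.97030 yrs; D_mod = 2.97030/(1+0.012) = 2.93508 yrs.
ΔP/P ≈ -D_mod · Δy = -2.93508 × (-0.004) = +0.011740 = +1.1740%.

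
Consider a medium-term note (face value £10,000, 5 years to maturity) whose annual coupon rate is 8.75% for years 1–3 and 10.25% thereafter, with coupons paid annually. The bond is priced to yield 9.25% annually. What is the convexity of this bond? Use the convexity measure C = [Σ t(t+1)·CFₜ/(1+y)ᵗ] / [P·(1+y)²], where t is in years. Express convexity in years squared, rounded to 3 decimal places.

20.171

With y = 0.0925:
  t   CF        PV=CF/(1+0.0925)^t    t·PV        t(t+1)·PV
  1       875.00       800.9153       800.9153       1,601.8307
  2       875.00       733.1033     1,466.2066       4,398.6197
  3       875.00       671.0327     2,013.0982       8,052.3930
  4     1,025.00       719.5121     2,878.0483      14,390.2414
  5    11,025.00     7,083.8828    35,419.4142     212,516.4853
  Σ                 10,008.4463    42,577.6826     240,959.5700
P = 10,008.4463.
Convexity = Σ t(t+1)·PV / [P·(1+y)²] = 240,959.5700 / (10,008.4463 × 1.193556) = 20.17133.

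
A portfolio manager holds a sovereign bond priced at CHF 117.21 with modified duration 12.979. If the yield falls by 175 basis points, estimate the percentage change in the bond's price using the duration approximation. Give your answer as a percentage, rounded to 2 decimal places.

Duration approximation: ΔP/P ≈ -D_mod · Δy = -12.979 × (-0.0175) = +0.2271325.
As a percentage: +22.71325%.

+22.71%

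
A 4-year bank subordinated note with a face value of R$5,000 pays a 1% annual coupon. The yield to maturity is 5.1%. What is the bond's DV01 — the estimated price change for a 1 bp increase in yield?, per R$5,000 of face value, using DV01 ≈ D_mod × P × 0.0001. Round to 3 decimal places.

Periodic yield y = 0.051.
  t   CF        PV=CF/(1+0.051)^t    t·PV
  1        50.00        47.5737        47.5737
  2        50.00        45.2652        90.5304
  3        50.00        43.0687       129.2061
  4     5,050.00     4,138.8579    16,555.4315
  Σ                  4,274.7655    16,822.7418
P = 4,274.7655; D_Mac = 3.93536 yrs; D_mod = 3.74440 yrs.
DV01 ≈ 3.74440 × 4,274.7655 × 0.0001 = 1.600641.

R$1.601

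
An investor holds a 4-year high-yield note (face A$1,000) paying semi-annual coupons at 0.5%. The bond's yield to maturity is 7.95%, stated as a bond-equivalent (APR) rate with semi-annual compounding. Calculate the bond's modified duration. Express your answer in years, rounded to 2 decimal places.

Periodic yield y = 0.03975. First find Macaulay duration:
  t   CF        PV=CF/(1+0.03975)^t    t·PV
  1         2.50         2.4044         2.4044
  2         2.50         2.3125         4.6250
  3         2.50         2.2241         6.6723
  4         2.50         2.1391         8.5563
  5         2.50         2.0573        10.2864
  6         2.50         1.9786        11.8718
  7         2.50         1.9030        13.3210
  8     1,002.50       733.9271     5,871.4171
  Σ                    748.9462     5,929.1544
P = 748.9462; Macaulay duration = 5,929.1544 / 748.9462 = 7.91666 half-year periods = 3.95833 years.
Modified duration = D_Mac / (1 + y) = 3.95833 / 1.03975 = 3.80700 years.

3.81 years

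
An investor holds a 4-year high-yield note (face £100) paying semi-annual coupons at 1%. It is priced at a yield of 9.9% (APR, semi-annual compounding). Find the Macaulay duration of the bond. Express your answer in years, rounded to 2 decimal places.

Periodic yield y = 0.0495. Discount each cash flow and weight by its period:
  t   CF        PV=CF/(1+0.0495)^t    t·PV
  1         0.50         0.4764         0.4764
  2         0.50         0.4539         0.9079
  3         0.50         0.4325         1.2976
  4         0.50         0.4121         1.6485
  5         0.50         0.3927         1.9635
  6         0.50         0.3742         2.2451
  7         0.50         0.3565         2.4957
  8       100.50        68.2820       546.2564
  Σ                     71.1805       557.2911
Price P = Σ PV = 71.1805.
Macaulay duration = Σ(t·PV) / P = 557.2911 / 71.1805 = 7.82927 half-year periods.
In years: 7.82927 / 2 = 3.91463 years.

3.91 years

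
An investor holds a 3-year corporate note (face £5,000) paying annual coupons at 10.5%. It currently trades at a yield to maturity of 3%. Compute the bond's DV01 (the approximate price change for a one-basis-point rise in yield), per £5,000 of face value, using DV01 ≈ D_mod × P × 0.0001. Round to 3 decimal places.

£1.618

Periodic yield y = 0.03.
  t   CF        PV=CF/(1+0.03)^t    t·PV
  1       525.00       509.7087       509.7087
  2       525.00       494.8629       989.7257
  3     5,525.00     5,056.1577    15,168.4730
  Σ                  6,060.7293    16,667.9074
P = 6,060.7293; D_Mac = 2.75015 yrs; D_mod = 2.67005 yrs.
DV01 ≈ 2.67005 × 6,060.7293 × 0.0001 = 1.618243.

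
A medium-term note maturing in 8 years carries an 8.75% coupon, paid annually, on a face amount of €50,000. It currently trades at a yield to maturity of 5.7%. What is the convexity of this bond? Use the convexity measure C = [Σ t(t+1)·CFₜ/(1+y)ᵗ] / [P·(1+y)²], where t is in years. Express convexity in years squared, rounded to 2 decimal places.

With y = 0.057:
  t   CF        PV=CF/(1+0.057)^t    t·PV        t(t+1)·PV
  1     4,375.00     4,139.0728     4,139.0728       8,278.1457
  2     4,375.00     3,915.8684     7,831.7367      23,495.2101
  3     4,375.00     3,704.7004    11,114.1013      44,456.4051
  4     4,375.00     3,504.9200    14,019.6800      70,098.3998
  5     4,375.00     3,315.9129    16,579.5647      99,477.3885
  6     4,375.00     3,137.0983    18,822.5901     131,758.1305
  7     4,375.00     2,967.9265    20,775.4857     166,203.8858
  8    54,375.00    34,897.9062   279,183.2499   2,512,649.2493
  Σ                 59,583.4057   372,465.4812   3,056,416.8148
P = 59,583.4057.
Convexity = Σ t(t+1)·PV / [P·(1+y)²] = 3,056,416.8148 / (59,583.4057 × 1.117249) = 45.91317.

45.91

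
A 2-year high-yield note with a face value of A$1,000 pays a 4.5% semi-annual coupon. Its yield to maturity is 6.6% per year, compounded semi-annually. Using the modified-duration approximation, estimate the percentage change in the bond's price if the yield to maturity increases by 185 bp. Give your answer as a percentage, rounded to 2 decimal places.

Periodic yield y = 0.033. Modified duration first:
  t   CF        PV=CF/(1+0.033)^t    t·PV
  1        22.50        21.7812        21.7812
  2        22.50        21.0854        42.1708
  3        22.50        20.4118        61.2354
  4     1,022.50       897.9704     3,591.8817
  Σ                    961.2489     3,717.0691
P = 961.2489; D_Mac = 3.86692 half-year periods = 1.93346 yrs; D_mod = 1.93346/(1+0.033) = 1.87169 yrs.
ΔP/P ≈ -D_mod · Δy = -1.87169 × (+0.0185) = -0.034626 = -3.4626%.

-3.46%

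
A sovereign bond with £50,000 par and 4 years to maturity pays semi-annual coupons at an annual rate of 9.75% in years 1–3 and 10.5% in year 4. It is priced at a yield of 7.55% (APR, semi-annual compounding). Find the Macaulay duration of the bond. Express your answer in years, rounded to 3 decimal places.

Periodic yield y = 0.03775. Discount each cash flow and weight by its period:
  t   CF        PV=CF/(1+0.03775)^t    t·PV
  1     2,437.50     2,348.8316     2,348.8316
  2     2,437.50     2,263.3887     4,526.7774
  3     2,437.50     2,181.0539     6,543.1617
  4     2,437.50     2,101.7142     8,406.8568
  5     2,437.50     2,025.2606    10,126.3030
  6     2,437.50     1,951.5881    11,709.5289
  7     2,625.00     2,025.2569    14,176.7981
  8    52,625.00    39,124.6236   312,996.9888
  Σ                 54,021.7176   370,835.2462
Price P = Σ PV = 54,021.7176.
Macaulay duration = Σ(t·PV) / P = 370,835.2462 / 54,021.7176 = 6.86456 half-year periods.
In years: 6.86456 / 2 = 3.43228 years.

3.432 years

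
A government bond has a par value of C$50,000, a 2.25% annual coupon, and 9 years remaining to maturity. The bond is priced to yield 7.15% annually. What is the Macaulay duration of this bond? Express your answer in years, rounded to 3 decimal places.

8.049 years

Periodic yield y = 0.0715. Discount each cash flow and weight by its year:
  t   CF        PV=CF/(1+0.0715)^t    t·PV
  1     1,125.00     1,049.9300     1,049.9300
  2     1,125.00       979.8693     1,959.7387
  3     1,125.00       914.4838     2,743.4513
  4     1,125.00       853.4613     3,413.8451
  5     1,125.00       796.5108     3,982.5538
  6     1,125.00       743.3605     4,460.1629
  7     1,125.00       693.7569     4,856.2981
  8     1,125.00       647.4632     5,179.7060
  9    51,125.00    27,460.2029   247,141.8265
  Σ                 34,139.0387   274,787.5123
Price P = Σ PV = 34,139.0387.
Macaulay duration = Σ(t·PV) / P = 274,787.5123 / 34,139.0387 = 8.04907 years.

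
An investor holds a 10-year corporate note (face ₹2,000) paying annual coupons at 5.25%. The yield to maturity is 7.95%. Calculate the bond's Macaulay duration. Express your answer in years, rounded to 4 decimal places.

Periodic yield y = 0.0795. Discount each cash flow and weight by its year:
  t   CF        PV=CF/(1+0.0795)^t    t·PV
  1       105.00        97.2673        97.2673
  2       105.00        90.1040       180.2080
  3       105.00        83.4683       250.4048
  4       105.00        77.3212       309.2849
  5       105.00        71.6269       358.1344
  6       105.00        66.3519       398.1115
  7       105.00        61.4654       430.2579
  8       105.00        56.9388       455.5102
  9       105.00        52.7455       474.7096
  10    2,105.00       979.5478     9,795.4780
  Σ                  1,636.8370    12,749.3664
Price P = Σ PV = 1,636.8370.
Macaulay duration = Σ(t·PV) / P = 12,749.3664 / 1,636.8370 = 7.78903 years.

7.7890 years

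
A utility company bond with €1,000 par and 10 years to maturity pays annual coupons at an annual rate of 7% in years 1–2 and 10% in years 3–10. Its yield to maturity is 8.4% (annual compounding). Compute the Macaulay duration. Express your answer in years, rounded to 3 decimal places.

7.200 years

Periodic yield y = 0.084. Discount each cash flow and weight by its year:
  t   CF        PV=CF/(1+0.084)^t    t·PV
  1        70.00        64.5756        64.5756
  2        70.00        59.5716       119.1433
  3       100.00        78.5077       235.5230
  4       100.00        72.4241       289.6962
  5       100.00        66.8119       334.0593
  6       100.00        61.6346       369.8074
  7       100.00        56.8585       398.0092
  8       100.00        52.4524       419.6196
  9       100.00        48.3879       435.4908
  10    1,100.00       491.0208     4,910.2077
  Σ                  1,052.2450     7,576.1321
Price P = Σ PV = 1,052.2450.
Macaulay duration = Σ(t·PV) / P = 7,576.1321 / 1,052.2450 = 7.19997 years.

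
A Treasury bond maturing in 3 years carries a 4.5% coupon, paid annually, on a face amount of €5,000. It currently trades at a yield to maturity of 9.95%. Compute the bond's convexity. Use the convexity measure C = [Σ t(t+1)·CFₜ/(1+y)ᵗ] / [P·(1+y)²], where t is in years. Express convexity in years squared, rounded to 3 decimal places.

With y = 0.0995:
  t   CF        PV=CF/(1+0.0995)^t    t·PV        t(t+1)·PV
  1       225.00       204.6385       204.6385         409.2769
  2       225.00       186.1196       372.2391       1,116.7174
  3     5,225.00     3,930.9778    11,792.9335      47,171.7339
  Σ                  4,321.7359    12,369.8111      48,697.7283
P = 4,321.7359.
Convexity = Σ t(t+1)·PV / [P·(1+y)²] = 48,697.7283 / (4,321.7359 × 1.208900) = 9.32095.

9.321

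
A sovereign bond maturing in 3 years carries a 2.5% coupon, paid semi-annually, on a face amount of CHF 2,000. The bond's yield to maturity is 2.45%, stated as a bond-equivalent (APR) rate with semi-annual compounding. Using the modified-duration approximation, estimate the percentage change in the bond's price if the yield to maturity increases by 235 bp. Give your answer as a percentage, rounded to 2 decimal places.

-6.75%

Periodic yield y = 0.01225. Modified duration first:
  t   CF        PV=CF/(1+0.01225)^t    t·PV
  1        25.00        24.6975        24.6975
  2        25.00        24.3986        48.7971
  3        25.00        24.1033        72.3099
  4        25.00        23.8116        95.2465
  5        25.00        23.5235       117.6173
  6     2,025.00     1,882.3411    11,294.0463
  Σ                  2,002.8755    11,652.7146
P = 2,002.8755; D_Mac = 5.81799 half-year periods = 2.90900 yrs; D_mod = 2.90900/(1+0.01225) = 2.87379 yrs.
ΔP/P ≈ -D_mod · Δy = -2.87379 × (+0.0235) = -0.067534 = -6.7534%.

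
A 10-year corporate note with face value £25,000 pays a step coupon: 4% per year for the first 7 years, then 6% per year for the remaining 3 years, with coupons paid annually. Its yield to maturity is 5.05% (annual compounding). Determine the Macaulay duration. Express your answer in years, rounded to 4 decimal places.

Periodic yield y = 0.0505. Discount each cash flow and weight by its year:
  t   CF        PV=CF/(1+0.0505)^t    t·PV
  1     1,000.00       951.9277       951.9277
  2     1,000.00       906.1663     1,812.3325
  3     1,000.00       862.6047     2,587.8142
  4     1,000.00       821.1373     3,284.5491
  5     1,000.00       781.6633     3,908.3165
  6     1,000.00       744.0869     4,464.5214
  7     1,000.00       708.3169     4,958.2183
  8     1,500.00     1,011.3997     8,091.1973
  9     1,500.00       962.7793     8,665.0138
  10   26,500.00    16,191.4337   161,914.3372
  Σ                 23,941.5157   200,638.2280
Price P = Σ PV = 23,941.5157.
Macaulay duration = Σ(t·PV) / P = 200,638.2280 / 23,941.5157 = 8.38035 years.

8.3803 years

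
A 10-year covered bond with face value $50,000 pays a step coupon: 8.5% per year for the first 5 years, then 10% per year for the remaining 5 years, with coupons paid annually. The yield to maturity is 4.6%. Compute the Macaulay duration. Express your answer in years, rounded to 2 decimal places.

Periodic yield y = 0.046. Discount each cash flow and weight by its year:
  t   CF        PV=CF/(1+0.046)^t    t·PV
  1     4,250.00     4,063.0975     4,063.0975
  2     4,250.00     3,884.4144     7,768.8289
  3     4,250.00     3,713.5893    11,140.7680
  4     4,250.00     3,550.2766    14,201.1065
  5     4,250.00     3,394.1459    16,970.7295
  6     5,000.00     3,817.5075    22,905.0449
  7     5,000.00     3,649.6247    25,547.3732
  8     5,000.00     3,489.1250    27,913.0000
  9     5,000.00     3,335.6836    30,021.1520
  10   55,000.00    35,078.8901   350,788.9013
  Σ                 67,976.3547   511,320.0018
Price P = Σ PV = 67,976.3547.
Macaulay duration = Σ(t·PV) / P = 511,320.0018 / 67,976.3547 = 7.52203 years.

7.52 years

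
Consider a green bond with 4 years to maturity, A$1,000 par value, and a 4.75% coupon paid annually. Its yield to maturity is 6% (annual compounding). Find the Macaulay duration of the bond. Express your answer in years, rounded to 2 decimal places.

3.73 years

Periodic yield y = 0.06. Discount each cash flow and weight by its year:
  t   CF        PV=CF/(1+0.06)^t    t·PV
  1        47.50        44.8113        44.8113
  2        47.50        42.2748        84.5497
  3        47.50        39.8819       119.6457
  4     1,047.50       829.7181     3,318.8724
  Σ                    956.6862     3,567.8792
Price P = Σ PV = 956.6862.
Macaulay duration = Σ(t·PV) / P = 3,567.8792 / 956.6862 = 3.72941 years.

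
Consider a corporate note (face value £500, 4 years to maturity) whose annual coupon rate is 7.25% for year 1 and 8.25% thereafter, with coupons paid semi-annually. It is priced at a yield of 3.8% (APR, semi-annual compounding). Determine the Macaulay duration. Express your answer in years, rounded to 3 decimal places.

Periodic yield y = 0.019. Discount each cash flow and weight by its period:
  t   CF        PV=CF/(1+0.019)^t    t·PV
  1       18.125        17.7870        17.7870
  2       18.125        17.4554        34.9108
  3       20.625        19.4927        58.4780
  4       20.625        19.1292        76.5169
  5       20.625        18.7725        93.8627
  6       20.625        18.4225       110.5351
  7       20.625        18.0790       126.5531
  8      520.625       447.8489     3,582.7915
  Σ                    576.9873     4,101.4351
Price P = Σ PV = 576.9873.
Macaulay duration = Σ(t·PV) / P = 4,101.4351 / 576.9873 = 7.10836 half-year periods.
In years: 7.10836 / 2 = 3.55418 years.

3.554 years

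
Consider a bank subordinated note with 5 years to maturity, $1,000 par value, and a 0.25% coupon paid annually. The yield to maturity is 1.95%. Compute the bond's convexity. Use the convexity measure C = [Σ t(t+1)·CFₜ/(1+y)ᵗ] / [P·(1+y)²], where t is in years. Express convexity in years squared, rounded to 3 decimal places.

28.663

With y = 0.0195:
  t   CF        PV=CF/(1+0.0195)^t    t·PV        t(t+1)·PV
  1         2.50         2.4522         2.4522           4.9044
  2         2.50         2.4053         4.8106          14.4317
  3         2.50         2.3593         7.0778          28.3113
  4         2.50         2.3141         9.2566          46.2830
  5     1,002.50       910.2239     4,551.1195      27,306.7167
  Σ                    919.7548     4,574.7166      27,400.6470
P = 919.7548.
Convexity = Σ t(t+1)·PV / [P·(1+y)²] = 27,400.6470 / (919.7548 × 1.039380) = 28.66252.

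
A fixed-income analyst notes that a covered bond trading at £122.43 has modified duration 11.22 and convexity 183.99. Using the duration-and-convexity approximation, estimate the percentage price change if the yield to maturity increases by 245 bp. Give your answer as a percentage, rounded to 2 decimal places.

Duration effect: -D_mod·Δy = -11.22 × (+0.0245) = -0.274890
Convexity effect: ½·C·(Δy)² = 0.5 × 183.99 × (0.0245)² = +0.05521999875
ΔP/P ≈ -0.274890 + 0.05521999875 = -0.21967000125
= -21.967000125%.

-21.97%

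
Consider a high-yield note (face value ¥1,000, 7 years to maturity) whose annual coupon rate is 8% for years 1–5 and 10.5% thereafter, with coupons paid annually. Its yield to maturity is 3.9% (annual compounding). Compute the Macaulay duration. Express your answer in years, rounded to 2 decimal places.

Periodic yield y = 0.039. Discount each cash flow and weight by its year:
  t   CF        PV=CF/(1+0.039)^t    t·PV
  1        80.00        76.9971        76.9971
  2        80.00        74.1069       148.2139
  3        80.00        71.3253       213.9758
  4        80.00        68.6480       274.5919
  5        80.00        66.0712       330.3560
  6       105.00        83.4634       500.7803
  7     1,105.00       845.3829     5,917.6801
  Σ                  1,285.9948     7,462.5952
Price P = Σ PV = 1,285.9948.
Macaulay duration = Σ(t·PV) / P = 7,462.5952 / 1,285.9948 = 5.80297 years.

5.80 years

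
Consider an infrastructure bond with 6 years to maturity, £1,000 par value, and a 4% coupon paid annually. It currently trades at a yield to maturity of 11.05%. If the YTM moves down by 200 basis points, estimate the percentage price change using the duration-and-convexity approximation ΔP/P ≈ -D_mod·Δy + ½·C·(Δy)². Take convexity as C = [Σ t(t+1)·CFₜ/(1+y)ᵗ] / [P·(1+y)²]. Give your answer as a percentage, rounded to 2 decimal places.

With y = 0.1105:
  t   CF        PV=CF/(1+0.1105)^t    t·PV        t(t+1)·PV
  1        40.00        36.0198        36.0198          72.0396
  2        40.00        32.4357        64.8713         194.6140
  3        40.00        29.2082        87.6245         350.4980
  4        40.00        26.3018       105.2073         526.0363
  5        40.00        23.6847       118.4233         710.5398
  6     1,040.00       554.5261     3,327.1564      23,290.0946
  Σ                    702.1762     3,739.3026      25,143.8224
P = 702.1762; D_Mac = 5.32531 yrs; D_mod = 4.79541 yrs; C = 29.03675.
Duration effect: -4.79541 × (-0.02) = +0.095908
Convexity effect: 0.5 × 29.03675 × (-0.02)² = +0.0058074
ΔP/P ≈ +0.095908 + 0.0058074 = +0.101716 = +10.1716%.

+10.17%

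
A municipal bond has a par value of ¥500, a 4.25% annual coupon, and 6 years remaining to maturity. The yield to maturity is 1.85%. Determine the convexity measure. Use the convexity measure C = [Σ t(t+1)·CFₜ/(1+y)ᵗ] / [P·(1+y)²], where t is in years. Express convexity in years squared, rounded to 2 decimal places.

With y = 0.0185:
  t   CF        PV=CF/(1+0.0185)^t    t·PV        t(t+1)·PV
  1        21.25        20.8640        20.8640          41.7280
  2        21.25        20.4850        40.9701         122.9103
  3        21.25        20.1130        60.3389         241.3554
  4        21.25        19.7476        78.9905         394.9524
  5        21.25        19.3889        96.9446         581.6678
  6       521.25       466.9602     2,801.7612      19,612.3285
  Σ                    567.5588     3,099.8693      20,994.9424
P = 567.5588.
Convexity = Σ t(t+1)·PV / [P·(1+y)²] = 20,994.9424 / (567.5588 × 1.037342) = 35.66004.

35.66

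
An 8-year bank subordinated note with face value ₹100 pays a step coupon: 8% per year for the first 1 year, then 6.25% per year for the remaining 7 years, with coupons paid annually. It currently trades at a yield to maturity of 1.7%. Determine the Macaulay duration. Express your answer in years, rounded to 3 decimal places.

Periodic yield y = 0.017. Discount each cash flow and weight by its year:
  t   CF        PV=CF/(1+0.017)^t    t·PV
  1         8.00         7.8663         7.8663
  2         6.25         6.0428        12.0856
  3         6.25         5.9418        17.8254
  4         6.25         5.8425        23.3699
  5         6.25         5.7448        28.7240
  6         6.25         5.6488        33.8927
  7         6.25         5.5544        38.8805
  8       106.25        92.8456       742.7648
  Σ                    135.4869       905.4090
Price P = Σ PV = 135.4869.
Macaulay duration = Σ(t·PV) / P = 905.4090 / 135.4869 = 6.68263 years.

6.683 years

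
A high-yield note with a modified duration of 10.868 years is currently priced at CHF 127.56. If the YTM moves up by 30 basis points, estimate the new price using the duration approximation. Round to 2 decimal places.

CHF 123.40

Duration approximation: ΔP/P ≈ -D_mod · Δy = -10.868 × (+0.003) = -0.032604.
New price ≈ 127.56 × (1 - 0.032604) = 123.40103376.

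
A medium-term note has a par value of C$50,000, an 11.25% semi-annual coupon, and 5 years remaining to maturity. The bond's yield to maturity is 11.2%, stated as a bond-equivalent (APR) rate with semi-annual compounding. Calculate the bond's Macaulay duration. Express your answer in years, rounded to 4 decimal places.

3.9582 years

Periodic yield y = 0.056. Discount each cash flow and weight by its period:
  t   CF        PV=CF/(1+0.056)^t    t·PV
  1     2,812.50     2,663.3523     2,663.3523
  2     2,812.50     2,522.1139     5,044.2278
  3     2,812.50     2,388.3654     7,165.0963
  4     2,812.50     2,261.7097     9,046.8388
  5     2,812.50     2,141.7705    10,708.8527
  6     2,812.50     2,028.1918    12,169.1508
  7     2,812.50     1,920.6362    13,444.4532
  8     2,812.50     1,818.7843    14,550.2740
  9     2,812.50     1,722.3336    15,501.0022
  10   52,812.50    30,626.5124   306,265.1240
  Σ                 50,093.7700   396,558.3720
Price P = Σ PV = 50,093.7700.
Macaulay duration = Σ(t·PV) / P = 396,558.3720 / 50,093.7700 = 7.91632 half-year periods.
In years: 7.91632 / 2 = 3.95816 years.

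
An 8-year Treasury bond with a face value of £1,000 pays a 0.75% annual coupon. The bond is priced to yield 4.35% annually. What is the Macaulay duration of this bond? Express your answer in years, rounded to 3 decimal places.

Periodic yield y = 0.0435. Discount each cash flow and weight by its year:
  t   CF        PV=CF/(1+0.0435)^t    t·PV
  1         7.50         7.1874         7.1874
  2         7.50         6.8877        13.7755
  3         7.50         6.6006        19.8018
  4         7.50         6.3255        25.3018
  5         7.50         6.0618        30.3088
  6         7.50         5.8091        34.8544
  7         7.50         5.5669        38.9684
  8     1,007.50       716.6472     5,733.1779
  Σ                    761.0861     5,903.3759
Price P = Σ PV = 761.0861.
Macaulay duration = Σ(t·PV) / P = 5,903.3759 / 761.0861 = 7.75652 years.

7.757 years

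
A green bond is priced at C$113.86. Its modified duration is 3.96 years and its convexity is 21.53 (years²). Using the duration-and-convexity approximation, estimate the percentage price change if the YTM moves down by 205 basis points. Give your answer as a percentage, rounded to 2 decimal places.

Duration effect: -D_mod·Δy = -3.96 × (-0.0205) = +0.081180
Convexity effect: ½·C·(Δy)² = 0.5 × 21.53 × (-0.0205)² = +0.00452399125
ΔP/P ≈ +0.081180 + 0.00452399125 = +0.08570399125
= +8.570399125%.

+8.57%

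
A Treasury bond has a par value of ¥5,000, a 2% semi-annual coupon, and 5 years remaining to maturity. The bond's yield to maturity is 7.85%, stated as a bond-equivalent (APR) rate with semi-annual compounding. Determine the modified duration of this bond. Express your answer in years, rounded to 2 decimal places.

4.56 years

Periodic yield y = 0.03925. First find Macaulay duration:
  t   CF        PV=CF/(1+0.03925)^t    t·PV
  1        50.00        48.1116        48.1116
  2        50.00        46.2946        92.5891
  3        50.00        44.5461       133.6384
  4        50.00        42.8637       171.4549
  5        50.00        41.2449       206.2243
  6        50.00        39.6871       238.1228
  7        50.00        38.1883       267.3178
  8        50.00        36.7460       293.9678
  9        50.00        35.3582       318.2235
  10    5,050.00     3,436.2998    34,362.9980
  Σ                  3,809.3402    36,132.6481
P = 3,809.3402; Macaulay duration = 36,132.6481 / 3,809.3402 = 9.48528 half-year periods = 4.74264 years.
Modified duration = D_Mac / (1 + y) = 4.74264 / 1.03925 = 4.56352 years.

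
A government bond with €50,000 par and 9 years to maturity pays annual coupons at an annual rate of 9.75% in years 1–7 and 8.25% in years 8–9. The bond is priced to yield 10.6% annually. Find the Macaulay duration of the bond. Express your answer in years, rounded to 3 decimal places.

6.286 years

Periodic yield y = 0.106. Discount each cash flow and weight by its year:
  t   CF        PV=CF/(1+0.106)^t    t·PV
  1     4,875.00     4,407.7758     4,407.7758
  2     4,875.00     3,985.3307     7,970.6614
  3     4,875.00     3,603.3732    10,810.1195
  4     4,875.00     3,258.0227    13,032.0910
  5     4,875.00     2,945.7710    14,728.8551
  6     4,875.00     2,663.4458    15,980.6746
  7     4,875.00     2,408.1788    16,857.2517
  8     4,125.00     1,842.3958    14,739.1665
  9    54,125.00    21,857.5644   196,718.0796
  Σ                 46,971.8582   295,244.6751
Price P = Σ PV = 46,971.8582.
Macaulay duration = Σ(t·PV) / P = 295,244.6751 / 46,971.8582 = 6.28557 years.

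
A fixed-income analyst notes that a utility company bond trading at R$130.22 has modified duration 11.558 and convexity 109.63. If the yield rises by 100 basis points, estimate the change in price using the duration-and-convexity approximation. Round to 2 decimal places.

-R$14.34

Duration effect: -D_mod·Δy = -11.558 × (+0.01) = -0.115580
Convexity effect: ½·C·(Δy)² = 0.5 × 109.63 × (0.01)² = +0.0054815
ΔP/P ≈ -0.115580 + 0.0054815 = -0.1100985
ΔP ≈ 130.22 × (-0.1100985) = -14.33702667.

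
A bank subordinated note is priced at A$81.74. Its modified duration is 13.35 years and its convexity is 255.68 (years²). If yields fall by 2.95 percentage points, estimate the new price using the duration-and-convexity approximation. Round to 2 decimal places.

A$123.03

Duration effect: -D_mod·Δy = -13.35 × (-0.0295) = +0.393825
Convexity effect: ½·C·(Δy)² = 0.5 × 255.68 × (-0.0295)² = +0.11125276
ΔP/P ≈ +0.393825 + 0.11125276 = +0.50507776
New price ≈ 81.74 × (1 + 0.50507776) = 123.0250561024.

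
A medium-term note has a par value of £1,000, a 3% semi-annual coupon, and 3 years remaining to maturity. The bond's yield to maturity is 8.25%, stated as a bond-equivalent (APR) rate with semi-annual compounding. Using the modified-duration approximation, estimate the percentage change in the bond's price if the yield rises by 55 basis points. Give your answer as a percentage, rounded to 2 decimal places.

-1.52%

Periodic yield y = 0.04125. Modified duration first:
  t   CF        PV=CF/(1+0.04125)^t    t·PV
  1        15.00        14.4058        14.4058
  2        15.00        13.8351        27.6701
  3        15.00        13.2870        39.8609
  4        15.00        12.7606        51.0424
  5        15.00        12.2551        61.2754
  6     1,015.00       796.4086     4,778.4518
  Σ                    862.9521     4,972.7064
P = 862.9521; D_Mac = 5.76244 half-year periods = 2.88122 yrs; D_mod = 2.88122/(1+0.04125) = 2.76708 yrs.
ΔP/P ≈ -D_mod · Δy = -2.76708 × (+0.0055) = -0.015219 = -1.5219%.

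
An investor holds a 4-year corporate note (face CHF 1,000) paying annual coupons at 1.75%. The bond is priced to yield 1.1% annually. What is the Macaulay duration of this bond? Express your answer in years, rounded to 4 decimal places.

3.8994 years

Periodic yield y = 0.011. Discount each cash flow and weight by its year:
  t   CF        PV=CF/(1+0.011)^t    t·PV
  1        17.50        17.3096        17.3096
  2        17.50        17.1213        34.2425
  3        17.50        16.9350        50.8049
  4     1,017.50       973.9346     3,895.7384
  Σ                  1,025.3004     3,998.0954
Price P = Σ PV = 1,025.3004.
Macaulay duration = Σ(t·PV) / P = 3,998.0954 / 1,025.3004 = 3.89944 years.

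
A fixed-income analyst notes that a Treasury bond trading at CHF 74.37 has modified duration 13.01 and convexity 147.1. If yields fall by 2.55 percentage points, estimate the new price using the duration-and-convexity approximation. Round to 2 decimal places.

CHF 102.60

Duration effect: -D_mod·Δy = -13.01 × (-0.0255) = +0.331755
Convexity effect: ½·C·(Δy)² = 0.5 × 147.1 × (-0.0255)² = +0.0478258875
ΔP/P ≈ +0.331755 + 0.0478258875 = +0.3795808875
New price ≈ 74.37 × (1 + 0.3795808875) = 102.599430603375.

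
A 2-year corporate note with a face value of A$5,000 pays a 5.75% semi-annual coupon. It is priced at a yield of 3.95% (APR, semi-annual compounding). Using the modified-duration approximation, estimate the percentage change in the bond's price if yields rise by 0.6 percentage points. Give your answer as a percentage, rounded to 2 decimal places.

-1.13%

Periodic yield y = 0.01975. Modified duration first:
  t   CF        PV=CF/(1+0.01975)^t    t·PV
  1       143.75       140.9659       140.9659
  2       143.75       138.2358       276.4715
  3       143.75       135.5585       406.6755
  4     5,143.75     4,756.6916    19,026.7665
  Σ                  5,171.4518    19,850.8794
P = 5,171.4518; D_Mac = 3.83855 half-year periods = 1.91928 yrs; D_mod = 1.91928/(1+0.01975) = 1.88210 yrs.
ΔP/P ≈ -D_mod · Δy = -1.88210 × (+0.006) = -0.011293 = -1.1293%.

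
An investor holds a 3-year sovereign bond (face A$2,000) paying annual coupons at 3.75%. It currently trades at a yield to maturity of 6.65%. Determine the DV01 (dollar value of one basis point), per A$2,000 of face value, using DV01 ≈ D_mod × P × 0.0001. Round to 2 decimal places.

Periodic yield y = 0.0665.
  t   CF        PV=CF/(1+0.0665)^t    t·PV
  1        75.00        70.3235        70.3235
  2        75.00        65.9386       131.8771
  3     2,075.00     1,710.5490     5,131.6470
  Σ                  1,846.8111     5,333.8477
P = 1,846.8111; D_Mac = 2.88814 yrs; D_mod = 2.70805 yrs.
DV01 ≈ 2.70805 × 1,846.8111 × 0.0001 = 0.500126.

A$0.50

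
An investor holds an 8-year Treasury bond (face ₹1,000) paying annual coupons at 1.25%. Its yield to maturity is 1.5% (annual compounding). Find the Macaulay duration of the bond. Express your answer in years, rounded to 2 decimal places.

7.66 years

Periodic yield y = 0.015. Discount each cash flow and weight by its year:
  t   CF        PV=CF/(1+0.015)^t    t·PV
  1        12.50        12.3153        12.3153
  2        12.50        12.1333        24.2665
  3        12.50        11.9540        35.8619
  4        12.50        11.7773        47.1092
  5        12.50        11.6033        58.0163
  6        12.50        11.4318        68.5907
  7        12.50        11.2628        78.8398
  8     1,012.50       898.8075     7,190.4601
  Σ                    981.2852     7,515.4598
Price P = Σ PV = 981.2852.
Macaulay duration = Σ(t·PV) / P = 7,515.4598 / 981.2852 = 7.65879 years.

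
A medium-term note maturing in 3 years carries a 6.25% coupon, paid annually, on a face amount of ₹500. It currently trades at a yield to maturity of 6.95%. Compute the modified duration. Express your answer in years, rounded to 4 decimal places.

Periodic yield y = 0.0695. First find Macaulay duration:
  t   CF        PV=CF/(1+0.0695)^t    t·PV
  1        31.25        29.2193        29.2193
  2        31.25        27.3205        54.6410
  3       531.25       434.2667     1,302.8002
  Σ                    490.8065     1,386.6605
P = 490.8065; Macaulay duration = 1,386.6605 / 490.8065 = 2.82527 years.
Modified duration = D_Mac / (1 + y) = 2.82527 / 1.0695 = 2.64167 years.

2.6417 years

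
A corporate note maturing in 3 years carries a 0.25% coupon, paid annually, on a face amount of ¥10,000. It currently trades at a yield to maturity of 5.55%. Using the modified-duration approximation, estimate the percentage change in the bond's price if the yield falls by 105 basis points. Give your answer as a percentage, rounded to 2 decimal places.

+2.98%

Periodic yield y = 0.0555. Modified duration first:
  t   CF        PV=CF/(1+0.0555)^t    t·PV
  1        25.00        23.6855        23.6855
  2        25.00        22.4400        44.8801
  3    10,025.00     8,525.3000    25,575.8999
  Σ                  8,571.4255    25,644.4654
P = 8,571.4255; D_Mac = 2.99186 yrs; D_mod = 2.99186/(1+0.0555) = 2.83454 yrs.
ΔP/P ≈ -D_mod · Δy = -2.83454 × (-0.0105) = +0.029763 = +2.9763%.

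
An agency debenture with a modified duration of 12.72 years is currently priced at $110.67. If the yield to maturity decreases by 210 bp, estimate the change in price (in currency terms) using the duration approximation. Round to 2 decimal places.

+$29.56

Duration approximation: ΔP/P ≈ -D_mod · Δy = -12.72 × (-0.021) = +0.267120.
ΔP ≈ 110.67 × (+0.267120) = +29.5621704.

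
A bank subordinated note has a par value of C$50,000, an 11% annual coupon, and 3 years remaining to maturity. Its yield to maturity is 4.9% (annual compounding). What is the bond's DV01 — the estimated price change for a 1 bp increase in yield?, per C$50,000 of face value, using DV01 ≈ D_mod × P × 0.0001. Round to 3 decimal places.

C$15.203

Periodic yield y = 0.049.
  t   CF        PV=CF/(1+0.049)^t    t·PV
  1     5,500.00     5,243.0887     5,243.0887
  2     5,500.00     4,998.1779     9,996.3559
  3    55,500.00    48,080.2280   144,240.6840
  Σ                 58,321.4946   159,480.1286
P = 58,321.4946; D_Mac = 2.73450 yrs; D_mod = 2.60677 yrs.
DV01 ≈ 2.60677 × 58,321.4946 × 0.0001 = 15.203063.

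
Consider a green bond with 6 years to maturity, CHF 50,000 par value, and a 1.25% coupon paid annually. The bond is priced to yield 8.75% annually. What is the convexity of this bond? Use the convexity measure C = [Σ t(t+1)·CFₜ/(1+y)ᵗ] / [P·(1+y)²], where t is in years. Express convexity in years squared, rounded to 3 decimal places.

With y = 0.0875:
  t   CF        PV=CF/(1+0.0875)^t    t·PV        t(t+1)·PV
  1       625.00       574.7126       574.7126       1,149.4253
  2       625.00       528.4714     1,056.9428       3,170.8284
  3       625.00       485.9507     1,457.8521       5,831.4085
  4       625.00       446.8512     1,787.4049       8,937.0245
  5       625.00       410.8977     2,054.4884      12,326.9304
  6    50,625.00    30,604.7927   183,628.7563   1,285,401.2943
  Σ                 33,051.6764   190,560.1572   1,316,816.9114
P = 33,051.6764.
Convexity = Σ t(t+1)·PV / [P·(1+y)²] = 1,316,816.9114 / (33,051.6764 × 1.182656) = 33.68786.

33.688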